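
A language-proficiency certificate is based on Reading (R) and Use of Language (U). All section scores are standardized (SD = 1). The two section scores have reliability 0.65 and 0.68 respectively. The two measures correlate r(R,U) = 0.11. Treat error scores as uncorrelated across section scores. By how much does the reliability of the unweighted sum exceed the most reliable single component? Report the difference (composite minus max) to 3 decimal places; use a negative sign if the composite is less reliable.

Var(sum) = 2 + 0.22 = 2.22; true-score variance = 1.33 + 0.22 = 1.55; composite reliability = 0.6982.
Max component reliability = 0.6800.
Difference = 0.6982 − 0.6800 = 0.018.

0.018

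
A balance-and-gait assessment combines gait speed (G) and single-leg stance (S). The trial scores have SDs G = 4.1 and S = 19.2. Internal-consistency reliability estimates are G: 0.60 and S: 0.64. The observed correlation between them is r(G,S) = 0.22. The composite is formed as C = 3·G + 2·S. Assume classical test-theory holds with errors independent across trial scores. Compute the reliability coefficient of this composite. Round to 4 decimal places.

Var(C) = 3²·4.1² + 2²·19.2² + 2·[6·4.1·19.2·0.22] = 1625.85 + 207.821 = 1833.67.
Under uncorrelated errors the observed covariances equal the true-score covariances, so only the own-variance terms attenuate.
True-score variance = [3²·4.1²·0.60 + 2²·19.2²·0.64] + 207.821 = 1034.49 + 207.821 = 1242.31.
Reliability = 1242.31 / 1833.67 = 0.6775.

0.6775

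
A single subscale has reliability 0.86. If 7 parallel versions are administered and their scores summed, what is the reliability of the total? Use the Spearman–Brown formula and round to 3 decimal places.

0.977

ρ_k = kρ / (1 + (k−1)ρ) = 7·0.86 / (1 + 6·0.86) = 6.020 / 6.160 = 0.977.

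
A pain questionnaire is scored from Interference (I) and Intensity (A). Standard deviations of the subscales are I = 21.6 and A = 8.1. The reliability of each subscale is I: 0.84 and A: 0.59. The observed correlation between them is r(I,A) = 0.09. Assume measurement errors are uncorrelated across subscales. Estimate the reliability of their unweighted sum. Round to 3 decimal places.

Var(I+A) = 21.6² + 8.1² + 2·[21.6·8.1·0.09] = 532.17 + 31.4928 = 563.663.
With uncorrelated errors the cross-covariances are all true-score covariance, so they carry over unchanged; only the diagonal terms shrink to ρᵢσᵢ².
True-score variance = [21.6²·0.84 + 8.1²·0.59] + 31.4928 = 430.62 + 31.4928 = 462.113.
Reliability = 462.113 / 563.663 = 0.820.

0.820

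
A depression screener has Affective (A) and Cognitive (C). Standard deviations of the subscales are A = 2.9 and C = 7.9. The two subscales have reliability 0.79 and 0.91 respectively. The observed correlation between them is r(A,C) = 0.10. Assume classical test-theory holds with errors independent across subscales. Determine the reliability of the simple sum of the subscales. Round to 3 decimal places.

0.902

Var(A+C) = 2.9² + 7.9² + 2·[2.9·7.9·0.10] = 70.82 + 4.582 = 75.402.
With uncorrelated errors the cross-covariances are all true-score covariance, so they carry over unchanged; only the diagonal terms shrink to ρᵢσᵢ².
True-score variance = [2.9²·0.79 + 7.9²·0.91] + 4.582 = 63.437 + 4.582 = 68.019.
Reliability = 68.019 / 75.402 = 0.902.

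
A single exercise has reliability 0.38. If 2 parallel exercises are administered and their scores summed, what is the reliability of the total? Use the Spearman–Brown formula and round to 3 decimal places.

0.551

ρ_k = kρ / (1 + (k−1)ρ) = 2·0.38 / (1 + 1·0.38) = 0.760 / 1.380 = 0.551.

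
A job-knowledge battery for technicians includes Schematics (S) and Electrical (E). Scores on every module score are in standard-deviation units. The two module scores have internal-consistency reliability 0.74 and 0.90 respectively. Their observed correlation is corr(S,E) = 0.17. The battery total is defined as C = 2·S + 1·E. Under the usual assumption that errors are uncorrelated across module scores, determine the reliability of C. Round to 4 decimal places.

Var(C) = 2² + 1 + 2·[2·0.17] = 5 + 0.68 = 5.68.
Under uncorrelated errors the observed covariances equal the true-score covariances, so only the own-variance terms attenuate.
True-score variance = [2²·0.74 + 0.90] + 0.68 = 3.86 + 0.68 = 4.54.
Reliability = 4.54 / 5.68 = 0.7993.

0.7993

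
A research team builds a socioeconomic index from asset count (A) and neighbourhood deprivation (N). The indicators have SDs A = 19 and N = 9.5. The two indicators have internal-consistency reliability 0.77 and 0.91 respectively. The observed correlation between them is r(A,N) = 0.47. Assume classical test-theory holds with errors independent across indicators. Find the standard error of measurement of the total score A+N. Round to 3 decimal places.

9.547

Var(total) = 451.25 + 169.67 = 620.92.
True-score variance = 360.098 + 169.67 = 529.768, so reliability = 0.8532.
Error variance = 620.92 − 529.768 = 91.1525; SEM = √91.1525 = 9.547.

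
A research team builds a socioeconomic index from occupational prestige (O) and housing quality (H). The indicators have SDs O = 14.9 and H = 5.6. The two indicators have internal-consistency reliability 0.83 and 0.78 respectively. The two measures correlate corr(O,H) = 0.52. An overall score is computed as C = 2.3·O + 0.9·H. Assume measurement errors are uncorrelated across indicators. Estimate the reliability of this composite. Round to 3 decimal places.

Var(C) = 2.3²·14.9² + 0.9²·5.6² + 2·[2.07·14.9·5.6·0.52] = 1199.83 + 179.63 = 1379.46.
With uncorrelated errors the cross-covariances are all true-score covariance, so they carry over unchanged; only the diagonal terms shrink to ρᵢσᵢ².
True-score variance = [2.3²·14.9²·0.83 + 0.9²·5.6²·0.78] + 179.63 = 994.593 + 179.63 = 1174.22.
Reliability = 1174.22 / 1379.46 = 0.851.

0.851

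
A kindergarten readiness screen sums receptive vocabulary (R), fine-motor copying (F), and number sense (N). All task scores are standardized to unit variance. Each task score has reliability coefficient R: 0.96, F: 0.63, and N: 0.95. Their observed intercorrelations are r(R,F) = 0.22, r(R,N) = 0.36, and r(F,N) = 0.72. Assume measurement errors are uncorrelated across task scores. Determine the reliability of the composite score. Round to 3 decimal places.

Var(R+F+N) = 3 + 2·[0.22 + 0.36 + 0.72] = 3 + 2.6 = 5.6.
Under uncorrelated errors the observed covariances equal the true-score covariances, so only the own-variance terms attenuate.
True-score variance = [0.96 + 0.63 + 0.95] + 2.6 = 2.54 + 2.6 = 5.14.
Reliability = 5.14 / 5.6 = 0.918.

0.918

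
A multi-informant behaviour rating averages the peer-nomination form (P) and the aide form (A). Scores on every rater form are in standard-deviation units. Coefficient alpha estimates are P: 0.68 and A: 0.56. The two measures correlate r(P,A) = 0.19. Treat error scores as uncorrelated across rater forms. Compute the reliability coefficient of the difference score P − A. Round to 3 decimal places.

0.531

Var(P−A) = 1 + 1 − 2·0.19 = 2 − 0.38 = 1.62.
Under uncorrelated errors the observed covariances equal the true-score covariances, so only the own-variance terms attenuate.
True-score variance = [0.68 + 0.56] − 0.38 = 1.24 − 0.38 = 0.86.
Reliability = 0.86 / 1.62 = 0.531.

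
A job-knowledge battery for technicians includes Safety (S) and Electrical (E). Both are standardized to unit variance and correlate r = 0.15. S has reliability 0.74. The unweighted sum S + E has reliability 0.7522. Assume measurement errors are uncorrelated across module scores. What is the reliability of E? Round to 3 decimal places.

0.690

Var(S+E) = 2 + 2·0.15 = 2.300.
True-score variance = ρ_S + ρ_E + 2·0.15, so 0.7522 = (0.74 + ρ_E + 0.30) / 2.300.
ρ_E = 0.7522·2.300 − 0.74 − 0.30 = 0.690.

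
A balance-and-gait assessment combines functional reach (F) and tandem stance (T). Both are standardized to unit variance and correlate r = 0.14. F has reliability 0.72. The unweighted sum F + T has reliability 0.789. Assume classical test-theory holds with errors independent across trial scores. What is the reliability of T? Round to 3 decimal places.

0.799

Var(F+T) = 2 + 2·0.14 = 2.280.
True-score variance = ρ_F + ρ_T + 2·0.14, so 0.789 = (0.72 + ρ_T + 0.28) / 2.280.
ρ_T = 0.789·2.280 − 0.72 − 0.28 = 0.799.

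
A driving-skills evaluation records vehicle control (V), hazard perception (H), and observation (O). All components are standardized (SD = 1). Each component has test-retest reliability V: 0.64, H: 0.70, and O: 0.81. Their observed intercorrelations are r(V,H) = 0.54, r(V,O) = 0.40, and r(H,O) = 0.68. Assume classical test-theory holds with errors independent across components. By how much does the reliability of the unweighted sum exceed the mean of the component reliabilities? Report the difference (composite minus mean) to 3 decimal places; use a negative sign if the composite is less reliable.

0.147

Var(sum) = 3 + 3.24 = 6.24; true-score variance = 2.15 + 3.24 = 5.39; composite reliability = 0.8638.
Mean component reliability = 0.7167.
Difference = 0.8638 − 0.7167 = 0.147.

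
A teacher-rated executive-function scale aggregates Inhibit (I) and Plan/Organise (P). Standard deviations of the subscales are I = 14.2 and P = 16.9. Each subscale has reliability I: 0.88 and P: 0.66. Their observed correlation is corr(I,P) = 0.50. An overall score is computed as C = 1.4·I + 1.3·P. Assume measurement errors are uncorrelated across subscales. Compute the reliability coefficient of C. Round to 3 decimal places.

Var(C) = 1.4²·14.2² + 1.3²·16.9² + 2·[1.82·14.2·16.9·0.50] = 877.895 + 436.764 = 1314.66.
With uncorrelated errors the cross-covariances are all true-score covariance, so they carry over unchanged; only the diagonal terms shrink to ρᵢσᵢ².
True-score variance = [1.4²·14.2²·0.88 + 1.3²·16.9²·0.66] + 436.764 = 666.358 + 436.764 = 1103.12.
Reliability = 1103.12 / 1314.66 = 0.839.

0.839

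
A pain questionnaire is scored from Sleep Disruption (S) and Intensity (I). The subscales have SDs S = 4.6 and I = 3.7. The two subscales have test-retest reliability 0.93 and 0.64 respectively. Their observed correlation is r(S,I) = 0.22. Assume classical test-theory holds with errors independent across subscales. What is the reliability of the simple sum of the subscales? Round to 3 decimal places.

0.849

Var(S+I) = 4.6² + 3.7² + 2·[4.6·3.7·0.22] = 34.85 + 7.4888 = 42.3388.
Under uncorrelated errors the observed covariances equal the true-score covariances, so only the own-variance terms attenuate.
True-score variance = [4.6²·0.93 + 3.7²·0.64] + 7.4888 = 28.4404 + 7.4888 = 35.9292.
Reliability = 35.9292 / 42.3388 = 0.849.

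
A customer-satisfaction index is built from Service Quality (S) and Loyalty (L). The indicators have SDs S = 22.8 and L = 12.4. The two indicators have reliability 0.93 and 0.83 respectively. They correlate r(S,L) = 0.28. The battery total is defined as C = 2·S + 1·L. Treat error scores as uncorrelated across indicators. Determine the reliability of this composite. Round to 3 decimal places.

Var(C) = 2²·22.8² + 12.4² + 2·[2·22.8·12.4·0.28] = 2233.12 + 316.646 = 2549.77.
With uncorrelated errors the cross-covariances are all true-score covariance, so they carry over unchanged; only the diagonal terms shrink to ρᵢσᵢ².
True-score variance = [2²·22.8²·0.93 + 12.4²·0.83] + 316.646 = 2061.43 + 316.646 = 2378.07.
Reliability = 2378.07 / 2549.77 = 0.933.

0.933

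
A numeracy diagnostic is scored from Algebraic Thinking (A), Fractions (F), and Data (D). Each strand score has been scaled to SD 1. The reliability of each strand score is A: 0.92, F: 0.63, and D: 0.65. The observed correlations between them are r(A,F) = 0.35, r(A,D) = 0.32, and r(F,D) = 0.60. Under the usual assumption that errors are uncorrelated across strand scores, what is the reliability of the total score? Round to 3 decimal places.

0.856

Var(A+F+D) = 3 + 2·[0.35 + 0.32 + 0.60] = 3 + 2.54 = 5.54.
Under uncorrelated errors the observed covariances equal the true-score covariances, so only the own-variance terms attenuate.
True-score variance = [0.92 + 0.63 + 0.65] + 2.54 = 2.2 + 2.54 = 4.74.
Reliability = 4.74 / 5.54 = 0.856.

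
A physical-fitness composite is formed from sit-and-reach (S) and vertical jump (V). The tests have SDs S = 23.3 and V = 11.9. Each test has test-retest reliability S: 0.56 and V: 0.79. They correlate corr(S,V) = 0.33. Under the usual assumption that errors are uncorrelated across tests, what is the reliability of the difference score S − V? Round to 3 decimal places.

Var(S−V) = 23.3² + 11.9² − 2·23.3·11.9·0.33 = 684.5 − 182.998 = 501.502.
With uncorrelated errors the cross-covariances are all true-score covariance, so they carry over unchanged; only the diagonal terms shrink to ρᵢσᵢ².
True-score variance = [23.3²·0.56 + 11.9²·0.79] − 182.998 = 415.89 − 182.998 = 232.892.
Reliability = 232.892 / 501.502 = 0.464.

0.464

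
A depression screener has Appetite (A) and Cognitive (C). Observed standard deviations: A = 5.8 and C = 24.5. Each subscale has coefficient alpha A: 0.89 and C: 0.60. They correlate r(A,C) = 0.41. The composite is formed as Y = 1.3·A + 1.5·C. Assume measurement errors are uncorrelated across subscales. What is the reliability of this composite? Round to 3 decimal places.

0.666

Var(Y) = 1.3²·5.8² + 1.5²·24.5² + 2·[1.95·5.8·24.5·0.41] = 1407.41 + 227.218 = 1634.63.
With uncorrelated errors the cross-covariances are all true-score covariance, so they carry over unchanged; only the diagonal terms shrink to ρᵢσᵢ².
True-score variance = [1.3²·5.8²·0.89 + 1.5²·24.5²·0.60] + 227.218 = 860.935 + 227.218 = 1088.15.
Reliability = 1088.15 / 1634.63 = 0.666.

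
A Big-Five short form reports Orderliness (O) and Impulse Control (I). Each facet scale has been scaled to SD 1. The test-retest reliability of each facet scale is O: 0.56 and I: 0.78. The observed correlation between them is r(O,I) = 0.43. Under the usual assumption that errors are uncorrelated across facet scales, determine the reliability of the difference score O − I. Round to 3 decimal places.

Var(O−I) = 1 + 1 − 2·0.43 = 2 − 0.86 = 1.14.
Under uncorrelated errors the observed covariances equal the true-score covariances, so only the own-variance terms attenuate.
True-score variance = [0.56 + 0.78] − 0.86 = 1.34 − 0.86 = 0.48.
Reliability = 0.48 / 1.14 = 0.421.

0.421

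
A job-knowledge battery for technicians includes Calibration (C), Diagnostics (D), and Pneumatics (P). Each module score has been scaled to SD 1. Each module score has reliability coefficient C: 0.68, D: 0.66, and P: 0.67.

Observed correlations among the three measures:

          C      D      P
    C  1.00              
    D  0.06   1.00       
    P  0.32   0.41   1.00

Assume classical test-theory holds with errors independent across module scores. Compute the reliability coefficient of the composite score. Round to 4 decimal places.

0.7838

Var(C+D+P) = 3 + 2·[0.06 + 0.32 + 0.41] = 3 + 1.58 = 4.58.
Under uncorrelated errors the observed covariances equal the true-score covariances, so only the own-variance terms attenuate.
True-score variance = [0.68 + 0.66 + 0.67] + 1.58 = 2.01 + 1.58 = 3.59.
Reliability = 3.59 / 4.58 = 0.7838.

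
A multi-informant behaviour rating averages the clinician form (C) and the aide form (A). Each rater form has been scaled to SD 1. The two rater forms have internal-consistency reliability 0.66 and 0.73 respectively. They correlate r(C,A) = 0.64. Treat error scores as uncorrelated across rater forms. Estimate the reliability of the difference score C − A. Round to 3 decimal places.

0.153

Var(C−A) = 1 + 1 − 2·0.64 = 2 − 1.28 = 0.72.
Under uncorrelated errors the observed covariances equal the true-score covariances, so only the own-variance terms attenuate.
True-score variance = [0.66 + 0.73] − 1.28 = 1.39 − 1.28 = 0.11.
Reliability = 0.11 / 0.72 = 0.153.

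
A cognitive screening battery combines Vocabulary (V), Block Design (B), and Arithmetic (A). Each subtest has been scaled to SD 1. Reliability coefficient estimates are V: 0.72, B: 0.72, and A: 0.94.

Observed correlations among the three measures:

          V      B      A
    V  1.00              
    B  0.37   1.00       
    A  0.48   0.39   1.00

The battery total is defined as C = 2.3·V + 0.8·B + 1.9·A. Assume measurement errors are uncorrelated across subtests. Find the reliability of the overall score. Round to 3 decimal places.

Var(C) = 2.3² + 0.8² + 1.9² + 2·[1.84·0.37 + 4.37·0.48 + 1.52·0.39] = 9.54 + 6.7424 = 16.2824.
Because errors are independent across components, Cov(Tᵢ,Tⱼ) = Cov(Xᵢ,Xⱼ); the off-diagonal part of the true-score variance is the same as above.
True-score variance = [2.3²·0.72 + 0.8²·0.72 + 1.9²·0.94] + 6.7424 = 7.663 + 6.7424 = 14.4054.
Reliability = 14.4054 / 16.2824 = 0.885.

0.885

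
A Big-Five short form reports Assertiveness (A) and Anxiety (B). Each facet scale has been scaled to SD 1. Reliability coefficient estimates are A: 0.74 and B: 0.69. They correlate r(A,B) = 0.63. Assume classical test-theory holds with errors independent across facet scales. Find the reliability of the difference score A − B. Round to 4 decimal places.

Var(A−B) = 1 + 1 − 2·0.63 = 2 − 1.26 = 0.74.
With uncorrelated errors the cross-covariances are all true-score covariance, so they carry over unchanged; only the diagonal terms shrink to ρᵢσᵢ².
True-score variance = [0.74 + 0.69] − 1.26 = 1.43 − 1.26 = 0.17.
Reliability = 0.17 / 0.74 = 0.2297.

0.2297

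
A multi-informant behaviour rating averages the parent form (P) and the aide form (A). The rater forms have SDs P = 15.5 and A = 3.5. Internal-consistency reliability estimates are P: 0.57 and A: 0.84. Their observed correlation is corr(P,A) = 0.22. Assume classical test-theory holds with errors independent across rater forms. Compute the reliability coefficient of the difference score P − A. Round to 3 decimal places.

0.540

Var(P−A) = 15.5² + 3.5² − 2·15.5·3.5·0.22 = 252.5 − 23.87 = 228.63.
Because errors are independent across components, Cov(Tᵢ,Tⱼ) = Cov(Xᵢ,Xⱼ); the off-diagonal part of the true-score variance is the same as above.
True-score variance = [15.5²·0.57 + 3.5²·0.84] − 23.87 = 147.232 − 23.87 = 123.362.
Reliability = 123.362 / 228.63 = 0.540.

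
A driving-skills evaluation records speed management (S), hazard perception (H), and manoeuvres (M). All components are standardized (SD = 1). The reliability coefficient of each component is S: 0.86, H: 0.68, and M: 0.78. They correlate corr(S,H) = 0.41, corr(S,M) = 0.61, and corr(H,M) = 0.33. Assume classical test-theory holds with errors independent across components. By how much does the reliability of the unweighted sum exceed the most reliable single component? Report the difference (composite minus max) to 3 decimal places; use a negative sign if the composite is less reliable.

0.021

Var(sum) = 3 + 2.7 = 5.7; true-score variance = 2.32 + 2.7 = 5.02; composite reliability = 0.8807.
Max component reliability = 0.8600.
Difference = 0.8807 − 0.8600 = 0.021.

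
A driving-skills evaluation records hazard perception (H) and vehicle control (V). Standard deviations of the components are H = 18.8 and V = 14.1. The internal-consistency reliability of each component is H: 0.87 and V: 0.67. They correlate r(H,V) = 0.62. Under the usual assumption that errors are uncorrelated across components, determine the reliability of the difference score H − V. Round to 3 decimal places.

Var(H−V) = 18.8² + 14.1² − 2·18.8·14.1·0.62 = 552.25 − 328.699 = 223.551.
Under uncorrelated errors the observed covariances equal the true-score covariances, so only the own-variance terms attenuate.
True-score variance = [18.8²·0.87 + 14.1²·0.67] − 328.699 = 440.696 − 328.699 = 111.996.
Reliability = 111.996 / 223.551 = 0.501.

0.501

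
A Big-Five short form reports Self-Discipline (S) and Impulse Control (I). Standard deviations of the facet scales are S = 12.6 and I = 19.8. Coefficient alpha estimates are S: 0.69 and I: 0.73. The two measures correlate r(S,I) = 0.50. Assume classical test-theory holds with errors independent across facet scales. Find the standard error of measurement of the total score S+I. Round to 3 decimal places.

12.453

Var(total) = 550.8 + 249.48 = 800.28.
True-score variance = 395.734 + 249.48 = 645.214, so reliability = 0.8062.
Error variance = 800.28 − 645.214 = 155.066; SEM = √155.066 = 12.453.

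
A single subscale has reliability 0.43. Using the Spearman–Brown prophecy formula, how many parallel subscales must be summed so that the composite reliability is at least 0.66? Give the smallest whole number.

3

k ≥ ρ*(1−ρ₁)/(ρ₁(1−ρ*)) = 0.66·0.57 / (0.43·0.34) = 2.573.
Smallest integer k = 3.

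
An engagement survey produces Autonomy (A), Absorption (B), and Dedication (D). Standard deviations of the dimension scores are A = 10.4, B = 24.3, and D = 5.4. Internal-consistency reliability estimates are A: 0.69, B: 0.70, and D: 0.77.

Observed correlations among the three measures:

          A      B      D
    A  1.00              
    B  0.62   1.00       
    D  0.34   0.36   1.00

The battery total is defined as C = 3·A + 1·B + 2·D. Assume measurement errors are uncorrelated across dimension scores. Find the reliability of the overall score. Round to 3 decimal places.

0.834

Var(C) = 3²·10.4² + 24.3² + 2²·5.4² + 2·[3·10.4·24.3·0.62 + 6·10.4·5.4·0.34 + 2·24.3·5.4·0.36] = 1680.57 + 1358.21 = 3038.78.
Because errors are independent across components, Cov(Tᵢ,Tⱼ) = Cov(Xᵢ,Xⱼ); the off-diagonal part of the true-score variance is the same as above.
True-score variance = [3²·10.4²·0.69 + 24.3²·0.70 + 2²·5.4²·0.77] + 1358.21 = 1174.83 + 1358.21 = 2533.04.
Reliability = 2533.04 / 3038.78 = 0.834.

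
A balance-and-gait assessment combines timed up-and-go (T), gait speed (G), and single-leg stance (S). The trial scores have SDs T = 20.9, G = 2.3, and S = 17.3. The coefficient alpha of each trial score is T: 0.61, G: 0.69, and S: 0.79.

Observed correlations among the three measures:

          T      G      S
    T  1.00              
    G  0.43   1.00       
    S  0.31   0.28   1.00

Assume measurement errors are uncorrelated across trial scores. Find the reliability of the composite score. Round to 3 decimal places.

Var(T+G+S) = 20.9² + 2.3² + 17.3² + 2·[20.9·2.3·0.43 + 20.9·17.3·0.31 + 2.3·17.3·0.28] = 741.39 + 287.796 = 1029.19.
Because errors are independent across components, Cov(Tᵢ,Tⱼ) = Cov(Xᵢ,Xⱼ); the off-diagonal part of the true-score variance is the same as above.
True-score variance = [20.9²·0.61 + 2.3²·0.69 + 17.3²·0.79] + 287.796 = 506.543 + 287.796 = 794.339.
Reliability = 794.339 / 1029.19 = 0.772.

0.772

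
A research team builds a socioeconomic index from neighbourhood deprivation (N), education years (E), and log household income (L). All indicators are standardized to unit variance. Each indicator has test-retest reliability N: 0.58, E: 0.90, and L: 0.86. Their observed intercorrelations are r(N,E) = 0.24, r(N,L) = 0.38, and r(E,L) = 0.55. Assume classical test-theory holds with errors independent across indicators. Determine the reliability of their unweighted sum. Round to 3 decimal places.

Var(N+E+L) = 3 + 2·[0.24 + 0.38 + 0.55] = 3 + 2.34 = 5.34.
With uncorrelated errors the cross-covariances are all true-score covariance, so they carry over unchanged; only the diagonal terms shrink to ρᵢσᵢ².
True-score variance = [0.58 + 0.90 + 0.86] + 2.34 = 2.34 + 2.34 = 4.68.
Reliability = 4.68 / 5.34 = 0.876.

0.876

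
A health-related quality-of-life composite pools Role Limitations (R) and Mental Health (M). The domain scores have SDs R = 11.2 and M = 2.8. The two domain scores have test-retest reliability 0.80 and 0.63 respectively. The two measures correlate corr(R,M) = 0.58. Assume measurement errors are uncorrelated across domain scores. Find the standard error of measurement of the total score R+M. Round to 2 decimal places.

5.29

Var(total) = 133.28 + 36.3776 = 169.658.
True-score variance = 105.291 + 36.3776 = 141.669, so reliability = 0.8350.
Error variance = 169.658 − 141.669 = 27.9888; SEM = √27.9888 = 5.29.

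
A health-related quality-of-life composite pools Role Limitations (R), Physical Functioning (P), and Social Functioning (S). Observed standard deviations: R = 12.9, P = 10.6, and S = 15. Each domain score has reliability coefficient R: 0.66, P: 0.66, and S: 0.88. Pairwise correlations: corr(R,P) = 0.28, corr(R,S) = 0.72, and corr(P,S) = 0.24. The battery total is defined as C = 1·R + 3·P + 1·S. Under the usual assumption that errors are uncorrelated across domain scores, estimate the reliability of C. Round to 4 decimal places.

Var(C) = 12.9² + 3²·10.6² + 15² + 2·[3·12.9·10.6·0.28 + 12.9·15·0.72 + 3·10.6·15·0.24] = 1402.65 + 737.323 = 2139.97.
Because errors are independent across components, Cov(Tᵢ,Tⱼ) = Cov(Xᵢ,Xⱼ); the off-diagonal part of the true-score variance is the same as above.
True-score variance = [12.9²·0.66 + 3²·10.6²·0.66 + 15²·0.88] + 737.323 = 975.249 + 737.323 = 1712.57.
Reliability = 1712.57 / 2139.97 = 0.8003.

0.8003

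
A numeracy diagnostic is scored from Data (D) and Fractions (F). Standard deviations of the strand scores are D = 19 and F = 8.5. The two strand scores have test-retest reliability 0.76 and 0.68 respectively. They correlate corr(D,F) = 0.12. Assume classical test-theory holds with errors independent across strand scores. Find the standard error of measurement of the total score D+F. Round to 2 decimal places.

10.48

Var(total) = 433.25 + 38.76 = 472.01.
True-score variance = 323.49 + 38.76 = 362.25, so reliability = 0.7675.
Error variance = 472.01 − 362.25 = 109.76; SEM = √109.76 = 10.48.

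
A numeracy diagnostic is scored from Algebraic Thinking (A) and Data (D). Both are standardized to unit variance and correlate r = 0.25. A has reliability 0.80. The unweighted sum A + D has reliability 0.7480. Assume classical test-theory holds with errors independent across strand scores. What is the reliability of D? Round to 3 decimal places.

0.570

Var(A+D) = 2 + 2·0.25 = 2.500.
True-score variance = ρ_A + ρ_D + 2·0.25, so 0.7480 = (0.80 + ρ_D + 0.50) / 2.500.
ρ_D = 0.7480·2.500 − 0.80 − 0.50 = 0.570.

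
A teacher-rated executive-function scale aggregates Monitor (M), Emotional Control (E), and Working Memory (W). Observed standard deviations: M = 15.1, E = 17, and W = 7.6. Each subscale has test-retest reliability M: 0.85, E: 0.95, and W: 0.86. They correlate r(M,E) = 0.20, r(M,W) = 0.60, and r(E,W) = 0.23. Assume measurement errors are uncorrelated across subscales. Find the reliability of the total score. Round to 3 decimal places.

0.935

Var(M+E+W) = 15.1² + 17² + 7.6² + 2·[15.1·17·0.20 + 15.1·7.6·0.60 + 17·7.6·0.23] = 574.77 + 299.824 = 874.594.
Because errors are independent across components, Cov(Tᵢ,Tⱼ) = Cov(Xᵢ,Xⱼ); the off-diagonal part of the true-score variance is the same as above.
True-score variance = [15.1²·0.85 + 17²·0.95 + 7.6²·0.86] + 299.824 = 518.032 + 299.824 = 817.856.
Reliability = 817.856 / 874.594 = 0.935.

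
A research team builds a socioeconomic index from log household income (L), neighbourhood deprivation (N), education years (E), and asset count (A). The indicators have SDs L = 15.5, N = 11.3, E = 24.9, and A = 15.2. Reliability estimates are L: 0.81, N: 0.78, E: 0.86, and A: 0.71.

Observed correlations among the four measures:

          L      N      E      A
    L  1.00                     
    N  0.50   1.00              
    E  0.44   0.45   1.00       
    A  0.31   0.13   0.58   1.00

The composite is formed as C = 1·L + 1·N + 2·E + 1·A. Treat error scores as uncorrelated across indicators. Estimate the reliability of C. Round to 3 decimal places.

Var(C) = 15.5² + 11.3² + 2²·24.9² + 15.2² + 2·[15.5·11.3·0.50 + 2·15.5·24.9·0.44 + 15.5·15.2·0.31 + 2·11.3·24.9·0.45 + 11.3·15.2·0.13 + 2·24.9·15.2·0.58] = 3079.02 + 2429.69 = 5508.71.
Because errors are independent across components, Cov(Tᵢ,Tⱼ) = Cov(Xᵢ,Xⱼ); the off-diagonal part of the true-score variance is the same as above.
True-score variance = [15.5²·0.81 + 11.3²·0.78 + 2²·24.9²·0.86 + 15.2²·0.71] + 2429.69 = 2591.07 + 2429.69 = 5020.76.
Reliability = 5020.76 / 5508.71 = 0.911.

0.911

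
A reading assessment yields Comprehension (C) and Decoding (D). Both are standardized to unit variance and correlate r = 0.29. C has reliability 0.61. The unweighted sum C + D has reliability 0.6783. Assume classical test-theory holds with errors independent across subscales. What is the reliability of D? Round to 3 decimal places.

0.560

Var(C+D) = 2 + 2·0.29 = 2.580.
True-score variance = ρ_C + ρ_D + 2·0.29, so 0.6783 = (0.61 + ρ_D + 0.58) / 2.580.
ρ_D = 0.6783·2.580 − 0.61 − 0.58 = 0.560.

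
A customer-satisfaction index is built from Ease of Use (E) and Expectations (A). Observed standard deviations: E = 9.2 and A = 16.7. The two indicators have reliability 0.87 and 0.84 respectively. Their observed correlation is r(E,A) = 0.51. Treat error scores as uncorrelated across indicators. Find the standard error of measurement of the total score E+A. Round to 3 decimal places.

Var(total) = 363.53 + 156.713 = 520.243.
True-score variance = 307.904 + 156.713 = 464.617, so reliability = 0.8931.
Error variance = 520.243 − 464.617 = 55.6256; SEM = √55.6256 = 7.458.

7.458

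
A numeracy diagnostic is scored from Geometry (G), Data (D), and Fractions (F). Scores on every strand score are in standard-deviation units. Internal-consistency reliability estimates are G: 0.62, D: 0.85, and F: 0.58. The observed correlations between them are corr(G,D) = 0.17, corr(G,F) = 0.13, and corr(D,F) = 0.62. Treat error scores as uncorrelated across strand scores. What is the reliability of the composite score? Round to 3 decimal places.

Var(G+D+F) = 3 + 2·[0.17 + 0.13 + 0.62] = 3 + 1.84 = 4.84.
With uncorrelated errors the cross-covariances are all true-score covariance, so they carry over unchanged; only the diagonal terms shrink to ρᵢσᵢ².
True-score variance = [0.62 + 0.85 + 0.58] + 1.84 = 2.05 + 1.84 = 3.89.
Reliability = 3.89 / 4.84 = 0.804.

0.804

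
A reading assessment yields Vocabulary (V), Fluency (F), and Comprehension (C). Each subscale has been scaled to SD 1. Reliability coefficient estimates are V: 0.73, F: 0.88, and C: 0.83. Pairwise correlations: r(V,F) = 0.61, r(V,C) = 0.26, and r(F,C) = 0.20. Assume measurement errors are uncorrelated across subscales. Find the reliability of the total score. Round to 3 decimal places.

0.891

Var(V+F+C) = 3 + 2·[0.61 + 0.26 + 0.20] = 3 + 2.14 = 5.14.
Under uncorrelated errors the observed covariances equal the true-score covariances, so only the own-variance terms attenuate.
True-score variance = [0.73 + 0.88 + 0.83] + 2.14 = 2.44 + 2.14 = 4.58.
Reliability = 4.58 / 5.14 = 0.891.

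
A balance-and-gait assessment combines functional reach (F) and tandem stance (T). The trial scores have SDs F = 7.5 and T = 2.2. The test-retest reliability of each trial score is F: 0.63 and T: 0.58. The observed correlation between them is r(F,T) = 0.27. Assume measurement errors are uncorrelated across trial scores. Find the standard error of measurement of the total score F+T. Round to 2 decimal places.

4.78

Var(total) = 61.09 + 8.91 = 70.
True-score variance = 38.2447 + 8.91 = 47.1547, so reliability = 0.6736.
Error variance = 70 − 47.1547 = 22.8453; SEM = √22.8453 = 4.78.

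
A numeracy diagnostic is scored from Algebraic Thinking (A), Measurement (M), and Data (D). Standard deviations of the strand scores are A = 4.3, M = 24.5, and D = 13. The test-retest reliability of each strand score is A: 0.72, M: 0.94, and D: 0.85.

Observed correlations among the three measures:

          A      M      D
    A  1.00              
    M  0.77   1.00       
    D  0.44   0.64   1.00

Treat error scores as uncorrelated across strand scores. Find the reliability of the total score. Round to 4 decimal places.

0.9527

Var(A+M+D) = 4.3² + 24.5² + 13² + 2·[4.3·24.5·0.77 + 4.3·13·0.44 + 24.5·13·0.64] = 787.74 + 619.111 = 1406.85.
With uncorrelated errors the cross-covariances are all true-score covariance, so they carry over unchanged; only the diagonal terms shrink to ρᵢσᵢ².
True-score variance = [4.3²·0.72 + 24.5²·0.94 + 13²·0.85] + 619.111 = 721.198 + 619.111 = 1340.31.
Reliability = 1340.31 / 1406.85 = 0.9527.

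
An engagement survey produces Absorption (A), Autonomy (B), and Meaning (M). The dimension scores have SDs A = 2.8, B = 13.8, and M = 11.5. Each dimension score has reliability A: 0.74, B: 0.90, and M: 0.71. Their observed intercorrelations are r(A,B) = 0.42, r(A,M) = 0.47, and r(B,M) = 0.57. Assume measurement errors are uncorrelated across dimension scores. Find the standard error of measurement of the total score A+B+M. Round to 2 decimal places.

7.71

Var(total) = 330.53 + 243.644 = 574.174.
True-score variance = 271.095 + 243.644 = 514.739, so reliability = 0.8965.
Error variance = 574.174 − 514.739 = 59.4349; SEM = √59.4349 = 7.71.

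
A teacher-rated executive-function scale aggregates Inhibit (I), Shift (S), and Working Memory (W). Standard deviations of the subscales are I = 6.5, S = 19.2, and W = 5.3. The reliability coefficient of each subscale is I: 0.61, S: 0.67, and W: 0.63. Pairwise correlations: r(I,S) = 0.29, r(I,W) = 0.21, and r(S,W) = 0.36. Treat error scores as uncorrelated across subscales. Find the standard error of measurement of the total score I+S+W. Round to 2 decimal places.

Var(total) = 438.98 + 160.12 = 599.1.
True-score variance = 290.458 + 160.12 = 450.578, so reliability = 0.7521.
Error variance = 599.1 − 450.578 = 148.522; SEM = √148.522 = 12.19.

12.19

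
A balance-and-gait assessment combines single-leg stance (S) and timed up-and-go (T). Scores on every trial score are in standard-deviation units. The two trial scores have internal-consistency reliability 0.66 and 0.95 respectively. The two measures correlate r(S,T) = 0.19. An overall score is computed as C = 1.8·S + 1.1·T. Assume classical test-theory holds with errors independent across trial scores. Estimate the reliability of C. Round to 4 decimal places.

0.7766

Var(C) = 1.8² + 1.1² + 2·[1.98·0.19] = 4.45 + 0.7524 = 5.2024.
With uncorrelated errors the cross-covariances are all true-score covariance, so they carry over unchanged; only the diagonal terms shrink to ρᵢσᵢ².
True-score variance = [1.8²·0.66 + 1.1²·0.95] + 0.7524 = 3.2879 + 0.7524 = 4.0403.
Reliability = 4.0403 / 5.2024 = 0.7766.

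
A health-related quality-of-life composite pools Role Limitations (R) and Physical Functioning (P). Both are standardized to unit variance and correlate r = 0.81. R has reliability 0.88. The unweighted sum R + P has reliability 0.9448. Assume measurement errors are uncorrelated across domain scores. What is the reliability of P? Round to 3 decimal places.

Var(R+P) = 2 + 2·0.81 = 3.620.
True-score variance = ρ_R + ρ_P + 2·0.81, so 0.9448 = (0.88 + ρ_P + 1.62) / 3.620.
ρ_P = 0.9448·3.620 − 0.88 − 1.62 = 0.920.

0.920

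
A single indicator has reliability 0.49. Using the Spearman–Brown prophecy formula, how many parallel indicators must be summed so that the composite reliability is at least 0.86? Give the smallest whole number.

k ≥ ρ*(1−ρ₁)/(ρ₁(1−ρ*)) = 0.86·0.51 / (0.49·0.14) = 6.394.
Smallest integer k = 7.

7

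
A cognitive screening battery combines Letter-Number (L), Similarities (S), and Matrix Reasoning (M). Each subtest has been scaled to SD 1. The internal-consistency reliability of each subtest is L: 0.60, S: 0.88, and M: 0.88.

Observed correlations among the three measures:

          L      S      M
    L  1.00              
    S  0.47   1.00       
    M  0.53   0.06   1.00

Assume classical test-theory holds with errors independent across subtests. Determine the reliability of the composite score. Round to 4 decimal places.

Var(L+S+M) = 3 + 2·[0.47 + 0.53 + 0.06] = 3 + 2.12 = 5.12.
Under uncorrelated errors the observed covariances equal the true-score covariances, so only the own-variance terms attenuate.
True-score variance = [0.60 + 0.88 + 0.88] + 2.12 = 2.36 + 2.12 = 4.48.
Reliability = 4.48 / 5.12 = 0.8750.

0.8750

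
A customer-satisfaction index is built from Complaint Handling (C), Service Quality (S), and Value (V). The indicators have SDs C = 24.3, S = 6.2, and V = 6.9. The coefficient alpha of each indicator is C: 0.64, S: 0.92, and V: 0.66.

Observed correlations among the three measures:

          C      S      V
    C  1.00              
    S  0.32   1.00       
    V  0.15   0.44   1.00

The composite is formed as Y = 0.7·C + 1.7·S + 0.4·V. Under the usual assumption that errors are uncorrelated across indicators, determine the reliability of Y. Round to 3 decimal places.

0.794

Var(Y) = 0.7²·24.3² + 1.7²·6.2² + 0.4²·6.9² + 2·[1.19·24.3·6.2·0.32 + 0.28·24.3·6.9·0.15 + 0.68·6.2·6.9·0.44] = 408.049 + 154.426 = 562.476.
With uncorrelated errors the cross-covariances are all true-score covariance, so they carry over unchanged; only the diagonal terms shrink to ρᵢσᵢ².
True-score variance = [0.7²·24.3²·0.64 + 1.7²·6.2²·0.92 + 0.4²·6.9²·0.66] + 154.426 = 292.41 + 154.426 = 446.836.
Reliability = 446.836 / 562.476 = 0.794.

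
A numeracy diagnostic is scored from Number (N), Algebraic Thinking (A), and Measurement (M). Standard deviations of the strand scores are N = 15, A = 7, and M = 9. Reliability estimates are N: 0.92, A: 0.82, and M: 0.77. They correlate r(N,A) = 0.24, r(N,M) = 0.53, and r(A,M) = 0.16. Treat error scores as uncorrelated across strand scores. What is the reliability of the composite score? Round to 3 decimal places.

0.920

Var(N+A+M) = 15² + 7² + 9² + 2·[15·7·0.24 + 15·9·0.53 + 7·9·0.16] = 355 + 213.66 = 568.66.
Because errors are independent across components, Cov(Tᵢ,Tⱼ) = Cov(Xᵢ,Xⱼ); the off-diagonal part of the true-score variance is the same as above.
True-score variance = [15²·0.92 + 7²·0.82 + 9²·0.77] + 213.66 = 309.55 + 213.66 = 523.21.
Reliability = 523.21 / 568.66 = 0.920.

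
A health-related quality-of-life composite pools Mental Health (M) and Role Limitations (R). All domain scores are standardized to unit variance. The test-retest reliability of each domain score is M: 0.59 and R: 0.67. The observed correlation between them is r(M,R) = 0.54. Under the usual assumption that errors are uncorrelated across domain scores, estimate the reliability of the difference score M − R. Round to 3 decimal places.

Var(M−R) = 1 + 1 − 2·0.54 = 2 − 1.08 = 0.92.
Because errors are independent across components, Cov(Tᵢ,Tⱼ) = Cov(Xᵢ,Xⱼ); the off-diagonal part of the true-score variance is the same as above.
True-score variance = [0.59 + 0.67] − 1.08 = 1.26 − 1.08 = 0.18.
Reliability = 0.18 / 0.92 = 0.196.

0.196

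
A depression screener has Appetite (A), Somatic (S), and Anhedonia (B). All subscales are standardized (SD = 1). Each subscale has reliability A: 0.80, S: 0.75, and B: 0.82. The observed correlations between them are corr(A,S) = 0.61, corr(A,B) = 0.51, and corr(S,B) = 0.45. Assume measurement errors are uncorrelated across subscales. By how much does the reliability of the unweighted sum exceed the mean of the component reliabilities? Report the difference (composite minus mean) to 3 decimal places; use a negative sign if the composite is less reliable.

Var(sum) = 3 + 3.14 = 6.14; true-score variance = 2.37 + 3.14 = 5.51; composite reliability = 0.8974.
Mean component reliability = 0.7900.
Difference = 0.8974 − 0.7900 = 0.107.

0.107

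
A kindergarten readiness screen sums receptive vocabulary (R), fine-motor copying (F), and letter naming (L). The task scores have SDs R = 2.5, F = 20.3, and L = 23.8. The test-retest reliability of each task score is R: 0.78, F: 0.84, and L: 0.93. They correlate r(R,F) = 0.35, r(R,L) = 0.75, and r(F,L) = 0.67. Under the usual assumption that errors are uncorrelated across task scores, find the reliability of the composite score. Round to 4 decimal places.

Var(R+F+L) = 2.5² + 20.3² + 23.8² + 2·[2.5·20.3·0.35 + 2.5·23.8·0.75 + 20.3·23.8·0.67] = 984.78 + 772.183 = 1756.96.
With uncorrelated errors the cross-covariances are all true-score covariance, so they carry over unchanged; only the diagonal terms shrink to ρᵢσᵢ².
True-score variance = [2.5²·0.78 + 20.3²·0.84 + 23.8²·0.93] + 772.183 = 877.82 + 772.183 = 1650.
Reliability = 1650 / 1756.96 = 0.9391.

0.9391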